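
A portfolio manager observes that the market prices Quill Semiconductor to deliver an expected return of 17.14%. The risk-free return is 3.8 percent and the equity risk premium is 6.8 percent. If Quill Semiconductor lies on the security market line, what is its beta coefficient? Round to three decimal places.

1.962

β = (E(R) − R_f) / MRP = (17.14% − 3.8%) / 6.8% = 13.34% / 6.8% = 1.962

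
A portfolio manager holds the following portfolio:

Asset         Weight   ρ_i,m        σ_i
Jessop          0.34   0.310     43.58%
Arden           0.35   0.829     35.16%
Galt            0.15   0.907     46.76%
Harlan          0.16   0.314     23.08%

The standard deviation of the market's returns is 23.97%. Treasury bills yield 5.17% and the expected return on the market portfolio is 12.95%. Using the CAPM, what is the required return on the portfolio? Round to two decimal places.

12.41%

β_Jessop = 0.310 × 43.58% / 23.97% = 0.5636
β_Arden = 0.829 × 35.16% / 23.97% = 1.2160
β_Galt = 0.907 × 46.76% / 23.97% = 1.7694
β_Harlan = 0.314 × 23.08% / 23.97% = 0.3023
β_P = Σ w_i β_i = 0.34×0.5636 + 0.35×1.2160 + 0.15×1.7694 + 0.16×0.3023 = 0.9310
MRP = 12.95% − 5.17% = 7.78%
E(R_P) = R_f + β_P × MRP = 5.17% + 0.9310 × 7.78% = 12.41%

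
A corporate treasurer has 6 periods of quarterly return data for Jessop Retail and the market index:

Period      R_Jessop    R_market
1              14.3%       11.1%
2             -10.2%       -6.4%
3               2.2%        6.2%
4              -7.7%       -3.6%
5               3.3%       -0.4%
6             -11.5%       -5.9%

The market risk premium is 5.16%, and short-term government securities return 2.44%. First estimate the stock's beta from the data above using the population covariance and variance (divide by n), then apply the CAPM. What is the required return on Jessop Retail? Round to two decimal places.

9.31%

Mean R_i = (14.3 − 10.2 + 2.2 − 7.7 + 3.3 − 11.5) / 6 = -1.6000%
Mean R_m = (11.1 − 6.4 + 6.2 − 3.6 − 0.4 − 5.9) / 6 = 0.1667%
Σ(R_i − R̄_i)(R_m − R̄_m) = 333.5000  ⇒  Cov = 333.5000 / 6 = 55.5833
Σ(R_m − R̄_m)² = 250.3733  ⇒  Var(R_m) = 250.3733 / 6 = 41.7289
β = Cov / Var(R_m) = 55.5833 / 41.7289 = 1.3320
E(R) = R_f + β × MRP = 2.44% + 1.3320 × 5.16% = 9.31%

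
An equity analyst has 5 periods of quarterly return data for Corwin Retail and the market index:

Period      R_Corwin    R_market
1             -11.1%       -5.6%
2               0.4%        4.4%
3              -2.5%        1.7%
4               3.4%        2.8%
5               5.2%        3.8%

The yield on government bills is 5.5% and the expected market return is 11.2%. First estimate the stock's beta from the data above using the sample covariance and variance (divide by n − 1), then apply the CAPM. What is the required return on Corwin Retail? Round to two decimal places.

13.77%

Mean R_i = (-11.1 + 0.4 − 2.5 + 3.4 + 5.2) / 5 = -0.9200%
Mean R_m = (-5.6 + 4.4 + 1.7 + 2.8 + 3.8) / 5 = 1.4200%
Σ(R_i − R̄_i)(R_m − R̄_m) = 95.4820  ⇒  Cov = 95.4820 / 4 = 23.8705
Σ(R_m − R̄_m)² = 65.8080  ⇒  Var(R_m) = 65.8080 / 4 = 16.4520
β = Cov / Var(R_m) = 23.8705 / 16.4520 = 1.4509
MRP = 11.2% − 5.5% = 5.70%
E(R) = R_f + β × MRP = 5.5% + 1.4509 × 5.7% = 13.77%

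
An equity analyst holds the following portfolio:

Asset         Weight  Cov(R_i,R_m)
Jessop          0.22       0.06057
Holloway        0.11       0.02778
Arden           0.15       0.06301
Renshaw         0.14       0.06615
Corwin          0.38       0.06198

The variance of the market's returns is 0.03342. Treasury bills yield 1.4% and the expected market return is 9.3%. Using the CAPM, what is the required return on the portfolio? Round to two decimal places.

15.26%

β_Jessop = 0.06057 / 0.03342 = 1.8124
β_Holloway = 0.02778 / 0.03342 = 0.8312
β_Arden = 0.06301 / 0.03342 = 1.8854
β_Renshaw = 0.06615 / 0.03342 = 1.9794
β_Corwin = 0.06198 / 0.03342 = 1.8546
β_P = Σ w_i β_i = 0.22×1.8124 + 0.11×0.8312 + 0.15×1.8854 + 0.14×1.9794 + 0.38×1.8546 = 1.7548
MRP = 9.3% − 1.4% = 7.90%
E(R_P) = R_f + β_P × MRP = 1.4% + 1.7548 × 7.9% = 15.26%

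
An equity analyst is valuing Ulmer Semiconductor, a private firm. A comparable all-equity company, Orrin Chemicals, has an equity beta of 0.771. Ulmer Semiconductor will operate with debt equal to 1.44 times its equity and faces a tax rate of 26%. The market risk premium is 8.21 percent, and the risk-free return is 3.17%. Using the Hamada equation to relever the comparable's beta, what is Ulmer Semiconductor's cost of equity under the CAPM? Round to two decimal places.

16.25%

β_L = β_U × [1 + (1 − t)(D/E)] = 0.771 × [1 + (1 − 0.26) × 1.44]
    = 0.771 × [1 + 0.74 × 1.44] = 0.771 × 2.0656 = 1.5926
E(R) = R_f + β_L × MRP = 3.17% + 1.5926 × 8.21% = 16.25%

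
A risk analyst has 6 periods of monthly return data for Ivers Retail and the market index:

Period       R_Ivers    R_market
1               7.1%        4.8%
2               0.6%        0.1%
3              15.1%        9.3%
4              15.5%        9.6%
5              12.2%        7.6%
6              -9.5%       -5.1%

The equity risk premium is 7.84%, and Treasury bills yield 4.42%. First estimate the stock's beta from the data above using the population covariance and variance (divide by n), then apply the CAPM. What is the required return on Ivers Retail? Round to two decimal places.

Mean R_i = (7.1 + 0.6 + 15.1 + 15.5 + 12.2 − 9.5) / 6 = 6.8333%
Mean R_m = (4.8 + 0.1 + 9.3 + 9.6 + 7.6 − 5.1) / 6 = 4.3833%
Σ(R_i − R̄_i)(R_m − R̄_m) = 284.8233  ⇒  Cov = 284.8233 / 6 = 47.4706
Σ(R_m − R̄_m)² = 170.1883  ⇒  Var(R_m) = 170.1883 / 6 = 28.3647
β = Cov / Var(R_m) = 47.4706 / 28.3647 = 1.6736
E(R) = R_f + β × MRP = 4.42% + 1.6736 × 7.84% = 17.54%

17.54%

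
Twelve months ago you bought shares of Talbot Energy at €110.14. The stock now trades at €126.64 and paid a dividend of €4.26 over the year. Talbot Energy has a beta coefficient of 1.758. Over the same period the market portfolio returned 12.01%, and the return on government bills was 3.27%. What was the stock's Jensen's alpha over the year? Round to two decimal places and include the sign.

+0.21%

Realised HPR = (P1 + D1 − P0) / P0 = (126.64 + 4.26 − 110.14) / 110.14 = 20.76 / 110.14 = 18.8487%
MRP = 12.01% − 3.27% = 8.74%
CAPM required = R_f + β·MRP = 3.27% + 1.758 × 8.74% = 18.63492%
α = realised − required = 18.8487% − 18.63492% = +0.21%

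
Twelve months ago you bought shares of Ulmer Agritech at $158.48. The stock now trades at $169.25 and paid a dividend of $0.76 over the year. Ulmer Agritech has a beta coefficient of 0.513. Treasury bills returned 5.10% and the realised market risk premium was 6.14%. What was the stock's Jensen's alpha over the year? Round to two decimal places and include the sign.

Realised HPR = (P1 + D1 − P0) / P0 = (169.25 + 0.76 − 158.48) / 158.48 = 11.53 / 158.48 = 7.2754%
CAPM required = R_f + β·MRP = 5.10% + 0.513 × 6.14% = 8.24982%
α = realised − required = 7.2754% − 8.24982% = -0.97%

-0.97%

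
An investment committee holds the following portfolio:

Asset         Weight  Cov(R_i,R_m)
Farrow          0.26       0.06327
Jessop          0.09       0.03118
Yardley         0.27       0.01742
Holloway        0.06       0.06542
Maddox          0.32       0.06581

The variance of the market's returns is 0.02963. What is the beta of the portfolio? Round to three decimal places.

1.652

β_Farrow = 0.06327 / 0.02963 = 2.1353
β_Jessop = 0.03118 / 0.02963 = 1.0523
β_Yardley = 0.01742 / 0.02963 = 0.5879
β_Holloway = 0.06542 / 0.02963 = 2.2079
β_Maddox = 0.06581 / 0.02963 = 2.2211
β_P = Σ w_i β_i = 0.26×2.1353 + 0.09×1.0523 + 0.27×0.5879 + 0.06×2.2079 + 0.32×2.2211 = 1.6518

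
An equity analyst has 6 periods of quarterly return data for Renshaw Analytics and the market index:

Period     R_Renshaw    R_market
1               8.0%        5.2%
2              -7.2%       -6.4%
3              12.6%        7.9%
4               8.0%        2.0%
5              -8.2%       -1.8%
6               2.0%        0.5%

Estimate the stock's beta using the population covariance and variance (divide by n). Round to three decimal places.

Mean R_i = (8.0 − 7.2 + 12.6 + 8.0 − 8.2 + 2.0) / 6 = 2.5333%
Mean R_m = (5.2 − 6.4 + 7.9 + 2.0 − 1.8 + 0.5) / 6 = 1.2333%
Σ(R_i − R̄_i)(R_m − R̄_m) = 200.2333  ⇒  Cov = 200.2333 / 6 = 33.3722
Σ(R_m − R̄_m)² = 128.7733  ⇒  Var(R_m) = 128.7733 / 6 = 21.4622
β = Cov / Var(R_m) = 33.3722 / 21.4622 = 1.5549

1.555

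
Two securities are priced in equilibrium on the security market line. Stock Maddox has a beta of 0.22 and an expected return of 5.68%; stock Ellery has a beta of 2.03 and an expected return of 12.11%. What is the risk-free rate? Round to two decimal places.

Both satisfy E(R) = R_f + β·MRP, so the slope of the SML is
MRP = (12.11% − 5.68%) / (2.03 − 0.22) = 6.43% / 1.81 = 3.5525%
R_f = E(R_Maddox) − β_Maddox·MRP = 5.68% − 0.22 × 3.5525% = 4.8985%

4.90%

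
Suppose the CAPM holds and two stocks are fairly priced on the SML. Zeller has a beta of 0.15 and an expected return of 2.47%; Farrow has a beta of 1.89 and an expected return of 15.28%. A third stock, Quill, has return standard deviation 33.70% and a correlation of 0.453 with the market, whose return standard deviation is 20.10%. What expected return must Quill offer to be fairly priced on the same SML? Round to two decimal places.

6.96%

MRP = (15.28% − 2.47%) / (1.89 − 0.15) = 7.3621%
R_f = 2.47% − 0.15 × 7.3621% = 1.3657%
β_Quill = ρ·σ_i/σ_m = 0.453 × 33.70 / 20.10 = 0.7595
E(R_Quill) = R_f + β × MRP = 1.3657% + 0.7595 × 7.3621% = 6.96%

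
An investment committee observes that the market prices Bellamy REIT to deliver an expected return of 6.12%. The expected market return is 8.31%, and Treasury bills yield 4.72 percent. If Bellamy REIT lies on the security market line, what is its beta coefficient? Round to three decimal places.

0.390

MRP = 8.31% − 4.72% = 3.59%
β = (E(R) − R_f) / MRP = (6.12% − 4.72%) / 3.59% = 1.40% / 3.59% = 0.390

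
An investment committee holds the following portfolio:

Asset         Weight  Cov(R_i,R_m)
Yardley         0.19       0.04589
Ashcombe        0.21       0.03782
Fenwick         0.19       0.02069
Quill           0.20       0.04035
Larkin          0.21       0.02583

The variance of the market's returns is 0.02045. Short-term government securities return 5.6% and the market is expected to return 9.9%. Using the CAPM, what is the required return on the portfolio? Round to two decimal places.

β_Yardley = 0.04589 / 0.02045 = 2.2440
β_Ashcombe = 0.03782 / 0.02045 = 1.8494
β_Fenwick = 0.02069 / 0.02045 = 1.0117
β_Quill = 0.04035 / 0.02045 = 1.9731
β_Larkin = 0.02583 / 0.02045 = 1.2631
β_P = Σ w_i β_i = 0.19×2.2440 + 0.21×1.8494 + 0.19×1.0117 + 0.20×1.9731 + 0.21×1.2631 = 1.6668
MRP = 9.9% − 5.6% = 4.30%
E(R_P) = R_f + β_P × MRP = 5.6% + 1.6668 × 4.3% = 12.77%

12.77%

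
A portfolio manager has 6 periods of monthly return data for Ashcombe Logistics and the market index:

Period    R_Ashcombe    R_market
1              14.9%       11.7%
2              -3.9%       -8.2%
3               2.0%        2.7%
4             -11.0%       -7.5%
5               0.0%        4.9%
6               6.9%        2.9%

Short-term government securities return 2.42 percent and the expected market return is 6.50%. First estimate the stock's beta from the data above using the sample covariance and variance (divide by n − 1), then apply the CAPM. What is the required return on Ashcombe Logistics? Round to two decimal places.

Mean R_i = (14.9 − 3.9 + 2.0 − 11.0 + 0.0 + 6.9) / 6 = 1.4833%
Mean R_m = (11.7 − 8.2 + 2.7 − 7.5 + 4.9 + 2.9) / 6 = 1.0833%
Σ(R_i − R̄_i)(R_m − R̄_m) = 304.5783  ⇒  Cov = 304.5783 / 5 = 60.9157
Σ(R_m − R̄_m)² = 293.0483  ⇒  Var(R_m) = 293.0483 / 5 = 58.6097
β = Cov / Var(R_m) = 60.9157 / 58.6097 = 1.0393
MRP = 6.50% − 2.42% = 4.08%
E(R) = R_f + β × MRP = 2.42% + 1.0393 × 4.08% = 6.66%

6.66%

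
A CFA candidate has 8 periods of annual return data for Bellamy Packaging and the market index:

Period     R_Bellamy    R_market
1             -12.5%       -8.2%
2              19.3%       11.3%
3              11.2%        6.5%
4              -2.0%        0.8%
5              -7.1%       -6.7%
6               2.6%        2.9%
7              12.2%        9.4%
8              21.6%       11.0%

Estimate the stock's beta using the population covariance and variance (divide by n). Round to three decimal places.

Mean R_i = (-12.5 + 19.3 + 11.2 − 2.0 − 7.1 + 2.6 + 12.2 + 21.6) / 8 = 5.6625%
Mean R_m = (-8.2 + 11.3 + 6.5 + 0.8 − 6.7 + 2.9 + 9.4 + 11.0) / 8 = 3.3750%
Σ(R_i − R̄_i)(R_m − R̄_m) = 646.2925  ⇒  Cov = 646.2925 / 8 = 80.7866
Σ(R_m − R̄_m)² = 409.3550  ⇒  Var(R_m) = 409.3550 / 8 = 51.1694
β = Cov / Var(R_m) = 80.7866 / 51.1694 = 1.5788

1.579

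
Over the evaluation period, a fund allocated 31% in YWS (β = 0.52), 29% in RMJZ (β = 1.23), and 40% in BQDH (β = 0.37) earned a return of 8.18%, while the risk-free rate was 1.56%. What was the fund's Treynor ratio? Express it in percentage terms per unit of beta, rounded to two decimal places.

9.94%

β_P = 0.31×0.52 + 0.29×1.23 + 0.40×0.37 = 0.6659
Treynor = (R_P − R_f) / β_P = (8.18% − 1.56%) / 0.6659 = 6.62% / 0.6659 = 9.94%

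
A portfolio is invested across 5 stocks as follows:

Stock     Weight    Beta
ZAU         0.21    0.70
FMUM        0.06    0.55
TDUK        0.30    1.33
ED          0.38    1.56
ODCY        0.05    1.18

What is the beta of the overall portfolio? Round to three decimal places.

β_P = Σ w_i β_i = 0.21×0.70 + 0.06×0.55 + 0.30×1.33 + 0.38×1.56 + 0.05×1.18 = 1.2308

1.231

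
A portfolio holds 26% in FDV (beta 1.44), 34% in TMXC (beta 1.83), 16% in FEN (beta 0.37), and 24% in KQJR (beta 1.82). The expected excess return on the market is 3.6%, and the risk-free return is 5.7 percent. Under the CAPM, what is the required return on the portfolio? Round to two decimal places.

11.07%

β_P = Σ w_i β_i = 0.26×1.44 + 0.34×1.83 + 0.16×0.37 + 0.24×1.82 = 1.4926
E(R_P) = R_f + β_P × MRP = 5.7% + 1.4926 × 3.6% = 11.07%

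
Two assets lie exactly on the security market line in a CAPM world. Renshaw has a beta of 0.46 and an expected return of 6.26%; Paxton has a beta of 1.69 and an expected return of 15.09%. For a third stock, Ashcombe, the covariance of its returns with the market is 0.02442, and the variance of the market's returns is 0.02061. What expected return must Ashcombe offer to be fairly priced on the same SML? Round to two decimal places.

MRP = (15.09% − 6.26%) / (1.69 − 0.46) = 7.1789%
R_f = 6.26% − 0.46 × 7.1789% = 2.9577%
β_Ashcombe = Cov / Var(R_m) = 0.02442 / 0.02061 = 1.1849
E(R_Ashcombe) = R_f + β × MRP = 2.9577% + 1.1849 × 7.1789% = 11.46%

11.46%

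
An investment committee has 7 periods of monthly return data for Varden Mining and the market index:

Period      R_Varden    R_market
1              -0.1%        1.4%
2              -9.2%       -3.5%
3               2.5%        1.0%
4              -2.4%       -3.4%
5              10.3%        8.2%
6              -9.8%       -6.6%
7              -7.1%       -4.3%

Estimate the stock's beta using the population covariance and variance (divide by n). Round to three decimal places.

1.387

Mean R_i = (-0.1 − 9.2 + 2.5 − 2.4 + 10.3 − 9.8 − 7.1) / 7 = -2.2571%
Mean R_m = (1.4 − 3.5 + 1.0 − 3.4 + 8.2 − 6.6 − 4.3) / 7 = -1.0286%
Σ(R_i − R̄_i)(R_m − R̄_m) = 206.1386  ⇒  Cov = 206.1386 / 7 = 29.4484
Σ(R_m − R̄_m)² = 148.6543  ⇒  Var(R_m) = 148.6543 / 7 = 21.2363
β = Cov / Var(R_m) = 29.4484 / 21.2363 = 1.3867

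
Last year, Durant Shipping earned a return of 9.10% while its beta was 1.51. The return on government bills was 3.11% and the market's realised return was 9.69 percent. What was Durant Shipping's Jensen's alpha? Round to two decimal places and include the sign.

-3.95%

Market excess return = 9.69% − 3.11% = 6.58%
CAPM benchmark = R_f + β(R_m − R_f) = 3.11% + 1.51 × 6.58% = 13.0458%
α = actual − benchmark = 9.10% − 13.0458% = -3.95%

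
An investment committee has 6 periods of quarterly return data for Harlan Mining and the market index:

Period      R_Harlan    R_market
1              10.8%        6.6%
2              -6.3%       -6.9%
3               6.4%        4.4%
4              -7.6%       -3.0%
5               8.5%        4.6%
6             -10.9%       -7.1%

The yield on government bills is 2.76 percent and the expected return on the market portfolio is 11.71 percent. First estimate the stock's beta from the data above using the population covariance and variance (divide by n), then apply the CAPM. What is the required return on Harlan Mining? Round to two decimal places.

16.01%

Mean R_i = (10.8 − 6.3 + 6.4 − 7.6 + 8.5 − 10.9) / 6 = 0.1500%
Mean R_m = (6.6 − 6.9 + 4.4 − 3.0 + 4.6 − 7.1) / 6 = -0.2333%
Σ(R_i − R̄_i)(R_m − R̄_m) = 282.4100  ⇒  Cov = 282.4100 / 6 = 47.0683
Σ(R_m − R̄_m)² = 190.7733  ⇒  Var(R_m) = 190.7733 / 6 = 31.7956
β = Cov / Var(R_m) = 47.0683 / 31.7956 = 1.4803
MRP = 11.71% − 2.76% = 8.95%
E(R) = R_f + β × MRP = 2.76% + 1.4803 × 8.95% = 16.01%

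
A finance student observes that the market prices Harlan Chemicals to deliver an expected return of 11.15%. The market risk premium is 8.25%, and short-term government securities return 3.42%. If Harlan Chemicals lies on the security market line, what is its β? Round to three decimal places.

0.937

β = (E(R) − R_f) / MRP = (11.15% − 3.42%) / 8.25% = 7.73% / 8.25% = 0.937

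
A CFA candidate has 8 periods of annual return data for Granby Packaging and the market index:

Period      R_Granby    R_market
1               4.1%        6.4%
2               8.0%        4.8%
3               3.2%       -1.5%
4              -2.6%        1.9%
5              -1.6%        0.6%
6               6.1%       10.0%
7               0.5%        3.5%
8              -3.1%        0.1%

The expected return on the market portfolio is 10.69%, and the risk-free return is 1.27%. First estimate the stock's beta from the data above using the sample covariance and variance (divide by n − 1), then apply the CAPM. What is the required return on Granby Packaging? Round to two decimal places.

Mean R_i = (4.1 + 8.0 + 3.2 − 2.6 − 1.6 + 6.1 + 0.5 − 3.1) / 8 = 1.8250%
Mean R_m = (6.4 + 4.8 − 1.5 + 1.9 + 0.6 + 10.0 + 3.5 + 0.1) / 8 = 3.2250%
Σ(R_i − R̄_i)(R_m − R̄_m) = 69.2950  ⇒  Cov = 69.2950 / 7 = 9.8993
Σ(R_m − R̄_m)² = 99.2750  ⇒  Var(R_m) = 99.2750 / 7 = 14.1821
β = Cov / Var(R_m) = 9.8993 / 14.1821 = 0.6980
MRP = 10.69% − 1.27% = 9.42%
E(R) = R_f + β × MRP = 1.27% + 0.6980 × 9.42% = 7.85%

7.85%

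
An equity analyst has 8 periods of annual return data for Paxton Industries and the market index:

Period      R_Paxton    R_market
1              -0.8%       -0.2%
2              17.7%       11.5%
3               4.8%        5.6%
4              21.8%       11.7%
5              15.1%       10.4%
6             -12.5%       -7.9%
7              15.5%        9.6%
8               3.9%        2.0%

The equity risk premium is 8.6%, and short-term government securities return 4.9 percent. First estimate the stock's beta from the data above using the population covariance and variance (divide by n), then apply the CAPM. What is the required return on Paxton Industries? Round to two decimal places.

18.80%

Mean R_i = (-0.8 + 17.7 + 4.8 + 21.8 + 15.1 − 12.5 + 15.5 + 3.9) / 8 = 8.1875%
Mean R_m = (-0.2 + 11.5 + 5.6 + 11.7 + 10.4 − 7.9 + 9.6 + 2.0) / 8 = 5.3375%
Σ(R_i − R̄_i)(R_m − R̄_m) = 548.4338  ⇒  Cov = 548.4338 / 8 = 68.5542
Σ(R_m − R̄_m)² = 339.3588  ⇒  Var(R_m) = 339.3588 / 8 = 42.4199
β = Cov / Var(R_m) = 68.5542 / 42.4199 = 1.6161
E(R) = R_f + β × MRP = 4.9% + 1.6161 × 8.6% = 18.80%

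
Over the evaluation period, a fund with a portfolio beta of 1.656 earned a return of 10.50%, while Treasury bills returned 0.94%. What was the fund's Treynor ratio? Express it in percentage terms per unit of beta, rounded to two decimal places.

Treynor = (R_P − R_f) / β_P = (10.50% − 0.94%) / 1.6560 = 9.56% / 1.6560 = 5.77%

5.77%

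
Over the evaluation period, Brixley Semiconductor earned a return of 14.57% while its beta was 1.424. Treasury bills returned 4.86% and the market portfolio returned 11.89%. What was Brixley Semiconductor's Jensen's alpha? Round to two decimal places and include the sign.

-0.30%

Market excess return = 11.89% − 4.86% = 7.03%
CAPM benchmark = R_f + β(R_m − R_f) = 4.86% + 1.424 × 7.03% = 14.87072%
α = actual − benchmark = 14.57% − 14.87072% = -0.30%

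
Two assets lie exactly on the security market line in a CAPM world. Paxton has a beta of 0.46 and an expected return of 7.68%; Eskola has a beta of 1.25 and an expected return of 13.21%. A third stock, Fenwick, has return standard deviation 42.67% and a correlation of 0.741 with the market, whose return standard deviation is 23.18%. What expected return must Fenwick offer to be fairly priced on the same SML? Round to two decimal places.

MRP = (13.21% − 7.68%) / (1.25 − 0.46) = 7.0000%
R_f = 7.68% − 0.46 × 7.0000% = 4.4600%
β_Fenwick = ρ·σ_i/σ_m = 0.741 × 42.67 / 23.18 = 1.3640
E(R_Fenwick) = R_f + β × MRP = 4.4600% + 1.3640 × 7.0000% = 14.01%

14.01%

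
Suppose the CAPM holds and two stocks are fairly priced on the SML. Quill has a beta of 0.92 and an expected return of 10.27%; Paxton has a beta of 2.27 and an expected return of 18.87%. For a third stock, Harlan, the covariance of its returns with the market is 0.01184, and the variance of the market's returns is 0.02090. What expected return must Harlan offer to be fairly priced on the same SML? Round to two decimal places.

8.02%

MRP = (18.87% − 10.27%) / (2.27 − 0.92) = 6.3704%
R_f = 10.27% − 0.92 × 6.3704% = 4.4092%
β_Harlan = Cov / Var(R_m) = 0.01184 / 0.02090 = 0.5665
E(R_Harlan) = R_f + β × MRP = 4.4092% + 0.5665 × 6.3704% = 8.02%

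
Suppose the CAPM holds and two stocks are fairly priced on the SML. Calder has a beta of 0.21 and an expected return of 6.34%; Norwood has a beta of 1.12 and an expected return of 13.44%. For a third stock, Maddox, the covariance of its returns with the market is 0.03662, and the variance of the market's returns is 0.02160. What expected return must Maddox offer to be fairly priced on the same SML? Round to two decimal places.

17.93%

MRP = (13.44% − 6.34%) / (1.12 − 0.21) = 7.8022%
R_f = 6.34% − 0.21 × 7.8022% = 4.7015%
β_Maddox = Cov / Var(R_m) = 0.03662 / 0.02160 = 1.6954
E(R_Maddox) = R_f + β × MRP = 4.7015% + 1.6954 × 7.8022% = 17.93%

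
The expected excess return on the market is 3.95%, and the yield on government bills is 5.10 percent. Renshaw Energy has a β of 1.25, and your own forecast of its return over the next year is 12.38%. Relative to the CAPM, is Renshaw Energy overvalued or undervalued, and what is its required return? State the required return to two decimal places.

Undervalued; required return 10.04%

Required return = R_f + β·MRP = 5.10% + 1.25 × 3.95% = 10.04%
Forecast 12.38% > required 10.04% → the stock plots above the SML → undervalued.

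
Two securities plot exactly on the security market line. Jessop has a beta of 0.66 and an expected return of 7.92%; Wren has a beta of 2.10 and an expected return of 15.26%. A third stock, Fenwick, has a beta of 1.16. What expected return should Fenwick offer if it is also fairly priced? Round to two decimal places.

MRP (SML slope) = (15.26% − 7.92%) / (2.10 − 0.66) = 7.34% / 1.44 = 5.0972%
R_f (intercept) = 7.92% − 0.66 × 5.0972% = 4.5558%
E(R_Fenwick) = R_f + β × MRP = 4.5558% + 1.16 × 5.0972% = 10.47%

10.47%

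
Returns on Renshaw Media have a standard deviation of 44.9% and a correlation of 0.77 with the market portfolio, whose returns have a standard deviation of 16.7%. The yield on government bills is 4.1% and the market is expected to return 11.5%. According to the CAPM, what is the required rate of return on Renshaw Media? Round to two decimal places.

β = ρ × σ_i / σ_m = 0.77 × 44.9% / 16.7% = 2.0702
MRP = 11.5% − 4.1% = 7.40%
E(R) = 4.1% + 2.0702 × 7.4% = 19.42%

19.42%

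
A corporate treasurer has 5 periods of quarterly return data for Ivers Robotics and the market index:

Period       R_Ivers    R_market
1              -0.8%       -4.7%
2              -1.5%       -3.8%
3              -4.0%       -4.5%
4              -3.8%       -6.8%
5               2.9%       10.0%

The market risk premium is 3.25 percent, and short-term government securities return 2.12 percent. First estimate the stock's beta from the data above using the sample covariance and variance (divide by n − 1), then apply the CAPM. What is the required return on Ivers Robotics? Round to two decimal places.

3.33%

Mean R_i = (-0.8 − 1.5 − 4.0 − 3.8 + 2.9) / 5 = -1.4400%
Mean R_m = (-4.7 − 3.8 − 4.5 − 6.8 + 10.0) / 5 = -1.9600%
Σ(R_i − R̄_i)(R_m − R̄_m) = 68.1880  ⇒  Cov = 68.1880 / 4 = 17.0470
Σ(R_m − R̄_m)² = 183.8120  ⇒  Var(R_m) = 183.8120 / 4 = 45.9530
β = Cov / Var(R_m) = 17.0470 / 45.9530 = 0.3710
E(R) = R_f + β × MRP = 2.12% + 0.3710 × 3.25% = 3.33%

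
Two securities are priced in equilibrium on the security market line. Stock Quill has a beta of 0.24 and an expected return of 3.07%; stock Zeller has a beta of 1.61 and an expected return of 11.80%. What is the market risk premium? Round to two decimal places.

Both satisfy E(R) = R_f + β·MRP, so the slope of the SML is
MRP = (11.80% − 3.07%) / (1.61 − 0.24) = 8.73% / 1.37 = 6.3723%

6.37%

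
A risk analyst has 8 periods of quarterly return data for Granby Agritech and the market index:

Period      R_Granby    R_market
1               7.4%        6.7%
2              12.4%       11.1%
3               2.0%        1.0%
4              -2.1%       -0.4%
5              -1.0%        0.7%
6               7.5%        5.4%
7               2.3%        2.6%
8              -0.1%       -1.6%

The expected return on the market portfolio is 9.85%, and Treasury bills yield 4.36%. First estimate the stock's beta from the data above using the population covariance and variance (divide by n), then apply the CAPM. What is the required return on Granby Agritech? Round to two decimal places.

Mean R_i = (7.4 + 12.4 + 2.0 − 2.1 − 1.0 + 7.5 + 2.3 − 0.1) / 8 = 3.5500%
Mean R_m = (6.7 + 11.1 + 1.0 − 0.4 + 0.7 + 5.4 + 2.6 − 1.6) / 8 = 3.1875%
Σ(R_i − R̄_i)(R_m − R̄_m) = 145.4750  ⇒  Cov = 145.4750 / 8 = 18.1844
Σ(R_m − R̄_m)² = 126.9488  ⇒  Var(R_m) = 126.9488 / 8 = 15.8686
β = Cov / Var(R_m) = 18.1844 / 15.8686 = 1.1459
MRP = 9.85% − 4.36% = 5.49%
E(R) = R_f + β × MRP = 4.36% + 1.1459 × 5.49% = 10.65%

10.65%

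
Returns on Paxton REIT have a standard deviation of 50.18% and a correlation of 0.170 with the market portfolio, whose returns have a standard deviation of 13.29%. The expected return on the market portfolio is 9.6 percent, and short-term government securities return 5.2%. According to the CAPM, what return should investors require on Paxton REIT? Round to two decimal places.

β = ρ × σ_i / σ_m = 0.170 × 50.18% / 13.29% = 0.6419
MRP = 9.6% − 5.2% = 4.40%
E(R) = 5.2% + 0.6419 × 4.4% = 8.02%

8.02%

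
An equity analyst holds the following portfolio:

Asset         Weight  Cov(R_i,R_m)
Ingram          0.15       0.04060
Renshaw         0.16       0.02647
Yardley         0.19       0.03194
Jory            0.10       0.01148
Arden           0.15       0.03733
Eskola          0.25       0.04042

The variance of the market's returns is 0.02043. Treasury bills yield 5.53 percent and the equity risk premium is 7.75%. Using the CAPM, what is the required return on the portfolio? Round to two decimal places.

18.14%

β_Ingram = 0.04060 / 0.02043 = 1.9873
β_Renshaw = 0.02647 / 0.02043 = 1.2956
β_Yardley = 0.03194 / 0.02043 = 1.5634
β_Jory = 0.01148 / 0.02043 = 0.5619
β_Arden = 0.03733 / 0.02043 = 1.8272
β_Eskola = 0.04042 / 0.02043 = 1.9785
β_P = Σ w_i β_i = 0.15×1.9873 + 0.16×1.2956 + 0.19×1.5634 + 0.10×0.5619 + 0.15×1.8272 + 0.25×1.9785 = 1.6273
E(R_P) = R_f + β_P × MRP = 5.53% + 1.6273 × 7.75% = 18.14%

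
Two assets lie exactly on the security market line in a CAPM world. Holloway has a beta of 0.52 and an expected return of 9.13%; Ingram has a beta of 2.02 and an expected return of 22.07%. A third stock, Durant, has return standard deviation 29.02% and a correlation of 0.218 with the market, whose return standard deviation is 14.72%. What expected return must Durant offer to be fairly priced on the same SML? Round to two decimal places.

8.35%

MRP = (22.07% − 9.13%) / (2.02 − 0.52) = 8.6267%
R_f = 9.13% − 0.52 × 8.6267% = 4.6441%
β_Durant = ρ·σ_i/σ_m = 0.218 × 29.02 / 14.72 = 0.4298
E(R_Durant) = R_f + β × MRP = 4.6441% + 0.4298 × 8.6267% = 8.35%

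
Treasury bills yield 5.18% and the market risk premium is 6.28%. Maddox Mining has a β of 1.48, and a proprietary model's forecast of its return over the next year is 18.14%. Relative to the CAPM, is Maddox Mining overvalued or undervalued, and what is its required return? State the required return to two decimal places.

Required return = R_f + β·MRP = 5.18% + 1.48 × 6.28% = 14.47%
Forecast 18.14% > required 14.47% → the stock plots above the SML → undervalued.

Undervalued; required return 14.47%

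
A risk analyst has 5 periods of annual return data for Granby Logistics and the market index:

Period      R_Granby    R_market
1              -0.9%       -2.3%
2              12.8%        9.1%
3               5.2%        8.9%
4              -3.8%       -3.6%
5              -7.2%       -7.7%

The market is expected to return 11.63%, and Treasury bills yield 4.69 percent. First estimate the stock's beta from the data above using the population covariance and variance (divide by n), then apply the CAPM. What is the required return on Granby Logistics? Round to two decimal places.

Mean R_i = (-0.9 + 12.8 + 5.2 − 3.8 − 7.2) / 5 = 1.2200%
Mean R_m = (-2.3 + 9.1 + 8.9 − 3.6 − 7.7) / 5 = 0.8800%
Σ(R_i − R̄_i)(R_m − R̄_m) = 228.5820  ⇒  Cov = 228.5820 / 5 = 45.7164
Σ(R_m − R̄_m)² = 235.6880  ⇒  Var(R_m) = 235.6880 / 5 = 47.1376
β = Cov / Var(R_m) = 45.7164 / 47.1376 = 0.9698
MRP = 11.63% − 4.69% = 6.94%
E(R) = R_f + β × MRP = 4.69% + 0.9698 × 6.94% = 11.42%

11.42%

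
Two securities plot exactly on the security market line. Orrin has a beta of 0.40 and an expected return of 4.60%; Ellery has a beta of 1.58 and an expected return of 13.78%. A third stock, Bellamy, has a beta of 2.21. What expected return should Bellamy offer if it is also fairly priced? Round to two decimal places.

18.68%

MRP (SML slope) = (13.78% − 4.60%) / (1.58 − 0.40) = 9.18% / 1.18 = 7.7797%
R_f (intercept) = 4.60% − 0.40 × 7.7797% = 1.4881%
E(R_Bellamy) = R_f + β × MRP = 1.4881% + 2.21 × 7.7797% = 18.68%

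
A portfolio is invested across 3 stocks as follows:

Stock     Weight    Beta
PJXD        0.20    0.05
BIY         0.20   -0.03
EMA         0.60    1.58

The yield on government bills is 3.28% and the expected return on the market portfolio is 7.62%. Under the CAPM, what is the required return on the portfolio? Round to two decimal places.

7.41%

β_P = Σ w_i β_i = 0.20×0.05 + 0.20×-0.03 + 0.60×1.58 = 0.9520
MRP = 7.62% − 3.28% = 4.34%
E(R_P) = R_f + β_P × MRP = 3.28% + 0.9520 × 4.34% = 7.41%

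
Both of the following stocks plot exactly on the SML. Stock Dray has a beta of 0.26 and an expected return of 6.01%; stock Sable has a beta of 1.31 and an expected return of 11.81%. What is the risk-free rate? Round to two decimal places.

4.57%

Both satisfy E(R) = R_f + β·MRP, so the slope of the SML is
MRP = (11.81% − 6.01%) / (1.31 − 0.26) = 5.80% / 1.05 = 5.5238%
R_f = E(R_Dray) − β_Dray·MRP = 6.01% − 0.26 × 5.5238% = 4.5738%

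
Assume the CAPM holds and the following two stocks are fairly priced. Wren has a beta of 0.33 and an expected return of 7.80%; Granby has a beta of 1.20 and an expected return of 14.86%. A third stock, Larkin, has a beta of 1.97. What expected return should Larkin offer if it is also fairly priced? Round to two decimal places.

21.11%

MRP (SML slope) = (14.86% − 7.80%) / (1.20 − 0.33) = 7.06% / 0.87 = 8.1149%
R_f (intercept) = 7.80% − 0.33 × 8.1149% = 5.1221%
E(R_Larkin) = R_f + β × MRP = 5.1221% + 1.97 × 8.1149% = 21.11%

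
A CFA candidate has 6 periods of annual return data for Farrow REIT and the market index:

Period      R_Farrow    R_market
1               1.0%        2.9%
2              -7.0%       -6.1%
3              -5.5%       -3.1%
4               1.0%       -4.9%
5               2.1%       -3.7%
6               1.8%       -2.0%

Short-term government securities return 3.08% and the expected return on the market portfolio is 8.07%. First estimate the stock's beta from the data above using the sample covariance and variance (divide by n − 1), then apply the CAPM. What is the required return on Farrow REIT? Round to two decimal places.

5.89%

Mean R_i = (1.0 − 7.0 − 5.5 + 1.0 + 2.1 + 1.8) / 6 = -1.1000%
Mean R_m = (2.9 − 6.1 − 3.1 − 4.9 − 3.7 − 2.0) / 6 = -2.8167%
Σ(R_i − R̄_i)(R_m − R̄_m) = 27.7900  ⇒  Cov = 27.7900 / 5 = 5.5580
Σ(R_m − R̄_m)² = 49.3283  ⇒  Var(R_m) = 49.3283 / 5 = 9.8657
β = Cov / Var(R_m) = 5.5580 / 9.8657 = 0.5634
MRP = 8.07% − 3.08% = 4.99%
E(R) = R_f + β × MRP = 3.08% + 0.5634 × 4.99% = 5.89%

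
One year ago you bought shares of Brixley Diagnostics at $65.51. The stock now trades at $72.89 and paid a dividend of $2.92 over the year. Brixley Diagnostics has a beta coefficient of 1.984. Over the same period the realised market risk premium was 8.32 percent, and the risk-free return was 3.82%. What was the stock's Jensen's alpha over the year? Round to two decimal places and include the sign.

Realised HPR = (P1 + D1 − P0) / P0 = (72.89 + 2.92 − 65.51) / 65.51 = 10.30 / 65.51 = 15.7228%
CAPM required = R_f + β·MRP = 3.82% + 1.984 × 8.32% = 20.32688%
α = realised − required = 15.7228% − 20.32688% = -4.60%

-4.60%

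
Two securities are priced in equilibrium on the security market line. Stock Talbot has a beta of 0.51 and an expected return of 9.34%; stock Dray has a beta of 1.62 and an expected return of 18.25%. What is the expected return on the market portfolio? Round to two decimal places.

Both satisfy E(R) = R_f + β·MRP, so the slope of the SML is
MRP = (18.25% − 9.34%) / (1.62 − 0.51) = 8.91% / 1.11 = 8.0270%
R_f = E(R_Talbot) − β_Talbot·MRP = 9.34% − 0.51 × 8.0270% = 5.2462%
E(R_m) = R_f + MRP = 5.2462% + 8.0270% = 13.27%

13.27%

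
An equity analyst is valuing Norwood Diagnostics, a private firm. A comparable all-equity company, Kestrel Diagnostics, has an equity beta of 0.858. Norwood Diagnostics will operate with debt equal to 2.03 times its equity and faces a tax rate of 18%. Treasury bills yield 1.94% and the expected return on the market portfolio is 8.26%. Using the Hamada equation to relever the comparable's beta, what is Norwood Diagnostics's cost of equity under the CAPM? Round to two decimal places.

16.39%

β_L = β_U × [1 + (1 − t)(D/E)] = 0.858 × [1 + (1 − 0.18) × 2.03]
    = 0.858 × [1 + 0.82 × 2.03] = 0.858 × 2.6646 = 2.2862
MRP = 8.26% − 1.94% = 6.32%
E(R) = R_f + β_L × MRP = 1.94% + 2.2862 × 6.32% = 16.39%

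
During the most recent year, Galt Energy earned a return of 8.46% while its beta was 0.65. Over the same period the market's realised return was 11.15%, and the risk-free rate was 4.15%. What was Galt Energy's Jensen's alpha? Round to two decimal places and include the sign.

Market excess return = 11.15% − 4.15% = 7.00%
CAPM benchmark = R_f + β(R_m − R_f) = 4.15% + 0.65 × 7.00% = 8.7000%
α = actual − benchmark = 8.46% − 8.7000% = -0.24%

-0.24%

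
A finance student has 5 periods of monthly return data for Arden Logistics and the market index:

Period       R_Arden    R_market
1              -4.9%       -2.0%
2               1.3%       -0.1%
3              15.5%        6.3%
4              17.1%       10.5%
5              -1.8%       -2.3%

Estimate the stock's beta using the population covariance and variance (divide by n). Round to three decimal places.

1.740

Mean R_i = (-4.9 + 1.3 + 15.5 + 17.1 − 1.8) / 5 = 5.4400%
Mean R_m = (-2.0 − 0.1 + 6.3 + 10.5 − 2.3) / 5 = 2.4800%
Σ(R_i − R̄_i)(R_m − R̄_m) = 223.5540  ⇒  Cov = 223.5540 / 5 = 44.7108
Σ(R_m − R̄_m)² = 128.4880  ⇒  Var(R_m) = 128.4880 / 5 = 25.6976
β = Cov / Var(R_m) = 44.7108 / 25.6976 = 1.7399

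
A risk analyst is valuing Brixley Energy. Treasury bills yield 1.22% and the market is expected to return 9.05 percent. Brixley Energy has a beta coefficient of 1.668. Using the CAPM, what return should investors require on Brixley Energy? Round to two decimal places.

14.28%

Market risk premium = E(R_m) − R_f = 9.05% − 1.22% = 7.83%
E(R) = R_f + β × MRP = 1.22% + 1.668 × 7.83% = 14.28%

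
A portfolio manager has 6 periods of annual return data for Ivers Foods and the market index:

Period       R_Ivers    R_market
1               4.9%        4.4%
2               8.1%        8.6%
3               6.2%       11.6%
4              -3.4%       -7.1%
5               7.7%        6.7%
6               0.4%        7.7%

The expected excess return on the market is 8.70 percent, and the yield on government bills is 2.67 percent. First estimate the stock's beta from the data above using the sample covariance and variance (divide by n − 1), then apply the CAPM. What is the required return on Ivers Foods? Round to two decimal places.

7.37%

Mean R_i = (4.9 + 8.1 + 6.2 − 3.4 + 7.7 + 0.4) / 6 = 3.9833%
Mean R_m = (4.4 + 8.6 + 11.6 − 7.1 + 6.7 + 7.7) / 6 = 5.3167%
Σ(R_i − R̄_i)(R_m − R̄_m) = 114.8817  ⇒  Cov = 114.8817 / 5 = 22.9763
Σ(R_m − R̄_m)² = 212.8683  ⇒  Var(R_m) = 212.8683 / 5 = 42.5737
β = Cov / Var(R_m) = 22.9763 / 42.5737 = 0.5397
E(R) = R_f + β × MRP = 2.67% + 0.5397 × 8.70% = 7.37%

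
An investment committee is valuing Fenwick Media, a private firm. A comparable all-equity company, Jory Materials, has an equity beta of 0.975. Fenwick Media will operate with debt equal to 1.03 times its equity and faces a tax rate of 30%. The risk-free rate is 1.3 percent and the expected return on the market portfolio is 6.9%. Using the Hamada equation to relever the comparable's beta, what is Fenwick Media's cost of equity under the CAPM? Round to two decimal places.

10.70%

β_L = β_U × [1 + (1 − t)(D/E)] = 0.975 × [1 + (1 − 0.30) × 1.03]
    = 0.975 × [1 + 0.70 × 1.03] = 0.975 × 1.7210 = 1.6780
MRP = 6.9% − 1.3% = 5.60%
E(R) = R_f + β_L × MRP = 1.3% + 1.6780 × 5.6% = 10.70%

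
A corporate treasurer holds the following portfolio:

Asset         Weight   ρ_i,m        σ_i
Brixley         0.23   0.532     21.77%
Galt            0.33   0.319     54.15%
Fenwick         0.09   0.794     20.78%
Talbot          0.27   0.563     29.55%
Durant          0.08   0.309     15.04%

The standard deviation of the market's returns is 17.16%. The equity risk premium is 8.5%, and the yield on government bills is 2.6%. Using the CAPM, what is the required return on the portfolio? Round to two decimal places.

9.89%

β_Brixley = 0.532 × 21.77% / 17.16% = 0.6749
β_Galt = 0.319 × 54.15% / 17.16% = 1.0066
β_Fenwick = 0.794 × 20.78% / 17.16% = 0.9615
β_Talbot = 0.563 × 29.55% / 17.16% = 0.9695
β_Durant = 0.309 × 15.04% / 17.16% = 0.2708
β_P = Σ w_i β_i = 0.23×0.6749 + 0.33×1.0066 + 0.09×0.9615 + 0.27×0.9695 + 0.08×0.2708 = 0.8574
E(R_P) = R_f + β_P × MRP = 2.6% + 0.8574 × 8.5% = 9.89%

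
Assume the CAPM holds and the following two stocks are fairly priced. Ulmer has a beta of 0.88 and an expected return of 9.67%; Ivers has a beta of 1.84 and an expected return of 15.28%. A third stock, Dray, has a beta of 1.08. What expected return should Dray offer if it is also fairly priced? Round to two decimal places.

MRP (SML slope) = (15.28% − 9.67%) / (1.84 − 0.88) = 5.61% / 0.96 = 5.8438%
R_f (intercept) = 9.67% − 0.88 × 5.8438% = 4.5275%
E(R_Dray) = R_f + β × MRP = 4.5275% + 1.08 × 5.8438% = 10.84%

10.84%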